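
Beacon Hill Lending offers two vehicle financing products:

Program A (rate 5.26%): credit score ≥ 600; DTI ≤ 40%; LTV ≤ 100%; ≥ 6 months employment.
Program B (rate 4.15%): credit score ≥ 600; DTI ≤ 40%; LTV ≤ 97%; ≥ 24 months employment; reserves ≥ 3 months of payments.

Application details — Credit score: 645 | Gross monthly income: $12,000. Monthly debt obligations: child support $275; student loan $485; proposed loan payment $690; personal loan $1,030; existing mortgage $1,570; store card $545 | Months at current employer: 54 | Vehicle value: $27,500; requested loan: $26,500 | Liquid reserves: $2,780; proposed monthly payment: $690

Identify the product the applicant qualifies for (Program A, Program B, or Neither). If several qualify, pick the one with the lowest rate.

Total debts = (275 + 485 + 690 + 1,030 + 1,570 + 545) = 4,595; DTI = 4,595/12,000 = 38.3%.
LTV = 26,500/27,500 = 96.4%.
Reserves = 2,780/690 = 4.0 months.
Program A: score 645 ≥ 600; DTI 38.3% ≤ 40%; LTV 96.4% ≤ 100%; employment 54 ≥ 6 mo → qualifies.
Program B: score 645 ≥ 600; DTI 38.3% ≤ 40%; LTV 96.4% ≤ 97%; employment 54 ≥ 24 mo; reserves 4.0 ≥ 3 mo → qualifies.
Qualifying: Program A, Program B. Lowest rate is 4.15% → Program B.

Program B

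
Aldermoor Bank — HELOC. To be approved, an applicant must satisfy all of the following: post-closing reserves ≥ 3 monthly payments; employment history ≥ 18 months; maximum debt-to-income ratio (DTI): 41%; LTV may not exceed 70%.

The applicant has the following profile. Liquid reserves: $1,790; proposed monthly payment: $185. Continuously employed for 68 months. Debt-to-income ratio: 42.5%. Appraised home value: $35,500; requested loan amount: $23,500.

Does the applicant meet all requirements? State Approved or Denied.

Reserves = 1,790/185 = 9.7 months ≥ 3
Employment 68 ≥ 18 months
DTI 42.5% is over the 41% limit
LTV = 23,500/35,500 = 66.2% ≤ 70%
Fails on DTI.

Denied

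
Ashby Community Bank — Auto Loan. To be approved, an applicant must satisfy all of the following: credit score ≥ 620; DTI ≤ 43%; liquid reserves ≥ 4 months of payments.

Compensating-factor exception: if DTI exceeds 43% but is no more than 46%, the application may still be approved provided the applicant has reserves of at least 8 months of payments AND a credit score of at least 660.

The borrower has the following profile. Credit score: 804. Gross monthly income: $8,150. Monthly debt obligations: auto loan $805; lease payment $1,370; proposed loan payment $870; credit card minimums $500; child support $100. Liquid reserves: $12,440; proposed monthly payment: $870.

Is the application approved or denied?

Approved

Credit score 804 ≥ 620 (meets base)
Total debts = (805 + 1,370 + 870 + 500 + 100) = 3,645. DTI = 3,645/8,150 = 44.7% > 43% — standard DTI limit exceeded.
Reserves: 12,440 ÷ 870 = 14.3 months (meets 4-month minimum)
DTI 44.7% is within the 43%–46% exception band; checking compensating factors.
Override check — reserves: 14.3 mo (ok); score: 804 (ok).
Both compensating conditions met → exception applies.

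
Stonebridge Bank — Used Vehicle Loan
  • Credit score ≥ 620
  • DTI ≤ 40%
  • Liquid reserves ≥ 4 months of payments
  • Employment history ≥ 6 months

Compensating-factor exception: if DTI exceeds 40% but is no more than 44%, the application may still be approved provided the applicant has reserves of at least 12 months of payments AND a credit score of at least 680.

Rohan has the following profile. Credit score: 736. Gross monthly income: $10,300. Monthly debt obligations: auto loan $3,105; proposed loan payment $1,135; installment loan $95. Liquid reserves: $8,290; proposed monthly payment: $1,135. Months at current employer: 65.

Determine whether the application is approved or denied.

Denied

Credit score 736 ≥ 620 (meets base)
Total debts = (3,105 + 1,135 + 95) = 4,335. DTI: 4,335 ÷ 10,300 = 42.1%, over the 40% base limit.
Reserves: 8,290 ÷ 1,135 = 7.3 months (meets 4-month minimum)
Employment 65 ≥ 6 months
42.1% falls in the override range (40%–44%), so the compensating-factor test applies.
Override check — reserves: 7.3 mo (short of 12); score: 736 (ok).
Compensating-factor requirement not fully met.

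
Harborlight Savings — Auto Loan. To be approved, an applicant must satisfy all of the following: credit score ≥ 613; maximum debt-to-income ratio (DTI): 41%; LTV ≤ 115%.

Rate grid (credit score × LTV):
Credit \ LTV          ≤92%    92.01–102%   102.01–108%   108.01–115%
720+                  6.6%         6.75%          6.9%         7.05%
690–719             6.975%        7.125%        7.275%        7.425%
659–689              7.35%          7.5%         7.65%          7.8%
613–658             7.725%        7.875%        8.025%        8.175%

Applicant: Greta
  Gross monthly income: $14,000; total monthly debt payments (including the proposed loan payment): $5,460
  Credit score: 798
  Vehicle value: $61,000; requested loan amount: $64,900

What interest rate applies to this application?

6.9%

Credit score 798 ≥ 613; DTI: 5,460 ÷ 14,000 = 39%, within the 41% cap
LTV: 64,900 ÷ 61,000 = 106.4%, within 115% cap
Credit 798 → row 720+; LTV 106.4% → column 102.01–108%. Grid cell → 6.9%.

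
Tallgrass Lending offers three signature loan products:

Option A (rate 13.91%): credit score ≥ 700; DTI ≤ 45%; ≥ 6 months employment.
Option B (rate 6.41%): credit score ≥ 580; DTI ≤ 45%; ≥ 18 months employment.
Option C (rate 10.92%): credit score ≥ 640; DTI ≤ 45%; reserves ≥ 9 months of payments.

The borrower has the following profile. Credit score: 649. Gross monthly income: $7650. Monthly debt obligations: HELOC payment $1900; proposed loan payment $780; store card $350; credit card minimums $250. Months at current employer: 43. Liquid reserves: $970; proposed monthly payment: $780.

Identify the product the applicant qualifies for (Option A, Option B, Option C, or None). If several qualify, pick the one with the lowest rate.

Total debts = (1,900 + 780 + 350 + 250) = 3,280; DTI = 3,280/7,650 = 42.9%.
Reserves = 970/780 = 1.2 months.
Option A: score 649 < 700; DTI 42.9% ≤ 45%; employment 43 ≥ 6 mo → does not qualify.
Option B: score 649 ≥ 580; DTI 42.9% ≤ 45%; employment 43 ≥ 18 mo → qualifies.
Option C: score 649 ≥ 640; DTI 42.9% ≤ 45%; reserves 1.2 < 9 mo → does not qualify.

Option B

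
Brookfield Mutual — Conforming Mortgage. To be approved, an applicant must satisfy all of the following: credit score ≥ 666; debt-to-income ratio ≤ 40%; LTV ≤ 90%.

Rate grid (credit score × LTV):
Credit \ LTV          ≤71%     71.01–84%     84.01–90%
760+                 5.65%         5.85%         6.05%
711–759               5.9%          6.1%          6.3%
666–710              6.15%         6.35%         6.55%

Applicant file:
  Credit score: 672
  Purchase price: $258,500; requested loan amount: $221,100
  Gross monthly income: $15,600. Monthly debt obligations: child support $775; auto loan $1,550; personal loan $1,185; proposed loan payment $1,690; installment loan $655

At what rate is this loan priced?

6.55%

Credit score 672 ≥ 666; Total monthly debts = (775 + 1,550 + 1,185 + 1,690 + 655) = 5,855. DTI: 5,855 ÷ 15,600 = 37.5%, within the 40% cap
LTV = 221,100/258,500 = 85.5% ≤ 90%
Row: 672 falls in 666–710. Column: 85.5% falls in 84.01–90%. Rate = 6.55%.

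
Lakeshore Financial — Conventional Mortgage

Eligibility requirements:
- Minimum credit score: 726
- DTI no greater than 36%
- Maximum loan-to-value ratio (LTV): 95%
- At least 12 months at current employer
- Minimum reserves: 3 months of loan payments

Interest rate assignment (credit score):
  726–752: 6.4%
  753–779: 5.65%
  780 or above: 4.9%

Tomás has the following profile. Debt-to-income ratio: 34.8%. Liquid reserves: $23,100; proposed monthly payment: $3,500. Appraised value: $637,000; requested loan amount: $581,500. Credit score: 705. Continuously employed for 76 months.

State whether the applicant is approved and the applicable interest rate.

Denied

Credit score 705 < 726 (below minimum)
LTV = 581,500/637,000 = 91.3% ≤ 95%
DTI 34.8% ≤ 36%
Liquid reserves cover 23,100/3,500 = 6.6 months — ≥ 3 required
Employment 76 ≥ 12 months
Not all requirements met → denied.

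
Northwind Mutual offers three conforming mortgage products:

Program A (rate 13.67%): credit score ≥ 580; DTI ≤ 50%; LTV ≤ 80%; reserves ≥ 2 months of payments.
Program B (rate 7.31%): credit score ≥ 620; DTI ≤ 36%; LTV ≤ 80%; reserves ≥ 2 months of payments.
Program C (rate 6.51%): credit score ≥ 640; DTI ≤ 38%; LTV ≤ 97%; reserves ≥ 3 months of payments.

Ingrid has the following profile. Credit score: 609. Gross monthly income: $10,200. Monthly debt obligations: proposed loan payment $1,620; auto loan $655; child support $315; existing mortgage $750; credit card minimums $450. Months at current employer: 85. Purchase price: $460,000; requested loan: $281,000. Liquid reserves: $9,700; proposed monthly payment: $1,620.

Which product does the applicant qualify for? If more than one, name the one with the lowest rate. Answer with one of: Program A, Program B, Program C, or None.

Program A

Total debts = (1,620 + 655 + 315 + 750 + 450) = 3,790; DTI = 3,790/10,200 = 37.2%.
LTV = 281,000/460,000 = 61.1%.
Reserves = 9,700/1,620 = 6.0 months.
Program A: score 609 ≥ 580; DTI 37.2% ≤ 50%; LTV 61.1% ≤ 80%; reserves 6.0 ≥ 2 mo → qualifies.
Program B: score 609 < 620; DTI 37.2% > 36%; LTV 61.1% ≤ 80%; reserves 6.0 ≥ 2 mo → does not qualify.
Program C: score 609 < 640; DTI 37.2% ≤ 38%; LTV 61.1% ≤ 97%; reserves 6.0 ≥ 3 mo → does not qualify.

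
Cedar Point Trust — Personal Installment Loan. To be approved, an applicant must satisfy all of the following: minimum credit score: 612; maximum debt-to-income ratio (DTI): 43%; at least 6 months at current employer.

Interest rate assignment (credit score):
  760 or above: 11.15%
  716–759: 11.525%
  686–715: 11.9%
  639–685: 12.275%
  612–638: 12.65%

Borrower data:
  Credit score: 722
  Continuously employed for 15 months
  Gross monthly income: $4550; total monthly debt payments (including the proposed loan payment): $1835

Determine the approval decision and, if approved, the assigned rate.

Approved at 11.525%

Credit score 722 ≥ 612 (meets minimum)
Employment 15 ≥ 6 months
Debt-to-income = 1,835/4,550 = 40.3% — meets 43% limit
All requirements met. Score 722 falls in the 716–759 tier → 11.525%.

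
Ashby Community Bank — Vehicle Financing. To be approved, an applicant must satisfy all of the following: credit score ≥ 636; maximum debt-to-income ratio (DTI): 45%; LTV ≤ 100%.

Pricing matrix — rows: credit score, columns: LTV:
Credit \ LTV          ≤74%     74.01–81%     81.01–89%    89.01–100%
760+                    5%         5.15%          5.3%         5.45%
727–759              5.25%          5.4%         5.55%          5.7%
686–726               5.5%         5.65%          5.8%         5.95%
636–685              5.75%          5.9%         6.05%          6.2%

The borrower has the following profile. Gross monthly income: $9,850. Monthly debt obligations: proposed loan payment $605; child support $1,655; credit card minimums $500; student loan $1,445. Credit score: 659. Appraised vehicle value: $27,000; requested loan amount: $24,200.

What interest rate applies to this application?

Credit score 659 ≥ 636; Total monthly debts = (605 + 1,655 + 500 + 1,445) = 4,205. DTI = 4,205/9,850 = 42.7% ≤ 45%
LTV: 24,200 ÷ 27,000 = 89.6%, within 100% cap
Credit 659 → row 636–685; LTV 89.6% → column 89.01–100%. Grid cell → 6.2%.

6.2%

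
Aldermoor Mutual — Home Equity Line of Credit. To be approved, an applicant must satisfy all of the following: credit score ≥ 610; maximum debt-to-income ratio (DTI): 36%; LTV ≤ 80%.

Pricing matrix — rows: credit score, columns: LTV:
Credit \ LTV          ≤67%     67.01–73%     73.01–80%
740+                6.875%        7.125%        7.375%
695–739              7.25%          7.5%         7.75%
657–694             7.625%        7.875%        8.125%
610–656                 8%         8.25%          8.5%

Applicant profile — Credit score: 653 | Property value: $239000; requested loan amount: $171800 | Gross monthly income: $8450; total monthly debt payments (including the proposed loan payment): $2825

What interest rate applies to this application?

8.25%

Credit score 653 ≥ 610; DTI = 2,825/8,450 = 33.4% ≤ 36%
Loan-to-value = 171,800/239,000 = 71.9% — pass (80% max)
Score 653 is in the 610–656 band; LTV 71.9% is in the 67.01–73% band → 8.25%.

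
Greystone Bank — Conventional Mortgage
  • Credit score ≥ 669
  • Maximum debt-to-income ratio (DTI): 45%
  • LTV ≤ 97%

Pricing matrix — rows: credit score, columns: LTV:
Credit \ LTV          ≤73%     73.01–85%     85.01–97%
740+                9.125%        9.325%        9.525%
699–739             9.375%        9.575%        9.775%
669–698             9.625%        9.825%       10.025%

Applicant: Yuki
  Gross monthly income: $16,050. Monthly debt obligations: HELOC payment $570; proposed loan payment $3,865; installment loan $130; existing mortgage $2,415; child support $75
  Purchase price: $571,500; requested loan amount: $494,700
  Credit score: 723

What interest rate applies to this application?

Credit score 723 ≥ 669; Total monthly debts = (570 + 3,865 + 130 + 2,415 + 75) = 7,055. DTI = 7,055/16,050 = 44% ≤ 45%
LTV = 494,700/571,500 = 86.6% ≤ 97%
Credit 723 → row 699–739; LTV 86.6% → column 85.01–97%. Grid cell → 9.775%.

9.775%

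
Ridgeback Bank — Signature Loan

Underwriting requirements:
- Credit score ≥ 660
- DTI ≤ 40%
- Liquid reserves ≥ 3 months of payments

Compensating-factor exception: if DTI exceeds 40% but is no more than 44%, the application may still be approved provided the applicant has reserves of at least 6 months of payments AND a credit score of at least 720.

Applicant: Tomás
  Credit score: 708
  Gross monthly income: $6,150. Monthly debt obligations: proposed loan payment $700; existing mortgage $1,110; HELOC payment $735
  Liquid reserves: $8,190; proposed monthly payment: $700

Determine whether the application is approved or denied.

Credit score 708 ≥ 660 (meets base)
Total debts = (700 + 1,110 + 735) = 2,545. DTI = 2,545/6,150 = 41.4% > 40% — standard DTI limit exceeded.
Reserves = 8,190/700 = 11.7 months ≥ 3
DTI 41.4% is within the 40%–44% exception band; checking compensating factors.
Reserves 11.7 ≥ 6 months; credit score 708 < 720.
Override conditions not both satisfied; exception does not apply.

Denied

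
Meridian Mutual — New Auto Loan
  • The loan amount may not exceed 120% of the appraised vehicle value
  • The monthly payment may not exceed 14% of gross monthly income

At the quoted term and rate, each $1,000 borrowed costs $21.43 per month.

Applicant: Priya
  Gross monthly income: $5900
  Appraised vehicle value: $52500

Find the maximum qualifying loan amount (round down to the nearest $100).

Payment cap: 14% × $5,900 = $826/month.
At $21.43 per $1,000, that supports 826/21.43 × 1,000 ≈ $38,544 → $38,500.
LTV cap: 120% × $52,500 = $63,000 → $63,000.
Binding constraint: payment-to-income.

$38,500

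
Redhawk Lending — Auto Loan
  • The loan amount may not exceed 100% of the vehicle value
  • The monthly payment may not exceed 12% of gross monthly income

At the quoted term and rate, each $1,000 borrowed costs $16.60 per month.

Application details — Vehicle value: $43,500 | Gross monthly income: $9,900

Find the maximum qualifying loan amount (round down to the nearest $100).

Payment cap: 12% × $9,900 = $1,188/month.
At $16.60 per $1,000, that supports 1,188/16.60 × 1,000 ≈ $71,566 → $71,500.
LTV cap: 100% × $43,500 = $43,500 → $43,500.
Binding constraint: loan-to-value.

$43,500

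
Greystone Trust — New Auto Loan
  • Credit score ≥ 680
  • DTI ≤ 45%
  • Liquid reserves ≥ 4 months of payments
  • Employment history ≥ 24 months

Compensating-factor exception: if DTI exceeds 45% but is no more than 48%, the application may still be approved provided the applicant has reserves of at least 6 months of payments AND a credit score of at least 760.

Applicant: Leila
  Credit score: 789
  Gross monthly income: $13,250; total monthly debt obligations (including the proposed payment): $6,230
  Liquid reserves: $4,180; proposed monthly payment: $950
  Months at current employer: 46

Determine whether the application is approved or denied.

Credit score 789 ≥ 680 (meets base)
DTI: 6,230 ÷ 13,250 = 47%, over the 45% base limit.
Liquid reserves cover 4,180/950 = 4.4 months — ≥ 4 required
Employment 46 ≥ 24 months
47% falls in the override range (45%–48%), so the compensating-factor test applies.
Override check — reserves: 4.4 mo (short of 6); score: 789 (ok).
Compensating-factor requirement not fully met.

Denied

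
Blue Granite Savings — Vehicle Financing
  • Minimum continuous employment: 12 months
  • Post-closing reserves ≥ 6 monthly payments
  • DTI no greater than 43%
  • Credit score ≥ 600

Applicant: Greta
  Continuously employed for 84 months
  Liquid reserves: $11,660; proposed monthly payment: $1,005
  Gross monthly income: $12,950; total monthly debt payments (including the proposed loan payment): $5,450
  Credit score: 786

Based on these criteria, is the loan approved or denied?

Approved

Employment 84 ≥ 12 months
Liquid reserves cover 11,660/1,005 = 11.6 months — ≥ 6 required
DTI: 5,450 ÷ 12,950 = 42.1%, within the 43% cap
Credit score 786 ≥ 600 (meets)
All criteria satisfied.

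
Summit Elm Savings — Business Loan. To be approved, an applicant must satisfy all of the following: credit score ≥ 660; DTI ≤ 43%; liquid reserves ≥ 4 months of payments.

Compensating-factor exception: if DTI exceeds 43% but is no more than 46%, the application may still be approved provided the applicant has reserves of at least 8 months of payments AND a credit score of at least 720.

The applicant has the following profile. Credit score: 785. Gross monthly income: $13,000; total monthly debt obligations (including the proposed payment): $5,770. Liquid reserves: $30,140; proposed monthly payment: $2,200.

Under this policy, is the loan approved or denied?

Credit score 785 ≥ 660 (meets base)
DTI = 5,770/13,000 = 44.4% > 43% — standard DTI limit exceeded.
Reserves: 30,140 ÷ 2,200 = 13.7 months (meets 4-month minimum)
DTI 44.4% is within the 43%–46% exception band; checking compensating factors.
Override check — reserves: 13.7 mo (ok); score: 785 (ok).
Both override conditions satisfied; DTI exception granted.

Approved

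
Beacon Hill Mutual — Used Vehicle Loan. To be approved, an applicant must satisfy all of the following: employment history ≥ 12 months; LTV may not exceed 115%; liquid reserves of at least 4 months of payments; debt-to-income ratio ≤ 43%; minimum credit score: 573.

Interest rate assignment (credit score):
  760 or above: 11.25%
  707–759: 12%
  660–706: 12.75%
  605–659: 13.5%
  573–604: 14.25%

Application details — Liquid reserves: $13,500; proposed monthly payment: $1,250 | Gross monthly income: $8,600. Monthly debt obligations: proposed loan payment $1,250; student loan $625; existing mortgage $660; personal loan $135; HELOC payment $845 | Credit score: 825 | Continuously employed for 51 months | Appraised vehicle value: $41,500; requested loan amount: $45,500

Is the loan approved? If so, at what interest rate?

Approved at 11.25%

Credit score 825 ≥ 573 (meets minimum)
LTV = 45,500/41,500 = 109.6% ≤ 115%
Reserves: 13,500 ÷ 1,250 = 10.8 months (meets 4-month minimum)
Employment 51 ≥ 12 months
Total monthly debts = (1,250 + 625 + 660 + 135 + 845) = 3,515. DTI = 3,515/8,600 = 40.9% ≤ 43%
All requirements met. Score 825 falls in the 760 or above tier → 11.25%.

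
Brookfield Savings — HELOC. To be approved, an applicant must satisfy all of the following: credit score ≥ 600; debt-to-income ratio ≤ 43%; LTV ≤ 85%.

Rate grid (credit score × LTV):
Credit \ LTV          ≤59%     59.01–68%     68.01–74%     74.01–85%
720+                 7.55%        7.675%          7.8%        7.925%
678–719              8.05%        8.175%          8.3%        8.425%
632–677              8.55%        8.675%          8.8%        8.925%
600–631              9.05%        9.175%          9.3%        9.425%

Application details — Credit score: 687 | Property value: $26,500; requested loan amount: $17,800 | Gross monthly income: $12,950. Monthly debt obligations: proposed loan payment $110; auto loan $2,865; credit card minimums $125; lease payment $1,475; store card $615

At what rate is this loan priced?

Credit score 687 ≥ 600; Total monthly debts = (110 + 2,865 + 125 + 1,475 + 615) = 5,190. DTI: 5,190 ÷ 12,950 = 40.1%, within the 43% cap
LTV = 17,800/26,500 = 67.2% ≤ 85%
Credit 687 → row 678–719; LTV 67.2% → column 59.01–68%. Grid cell → 8.175%.

8.175%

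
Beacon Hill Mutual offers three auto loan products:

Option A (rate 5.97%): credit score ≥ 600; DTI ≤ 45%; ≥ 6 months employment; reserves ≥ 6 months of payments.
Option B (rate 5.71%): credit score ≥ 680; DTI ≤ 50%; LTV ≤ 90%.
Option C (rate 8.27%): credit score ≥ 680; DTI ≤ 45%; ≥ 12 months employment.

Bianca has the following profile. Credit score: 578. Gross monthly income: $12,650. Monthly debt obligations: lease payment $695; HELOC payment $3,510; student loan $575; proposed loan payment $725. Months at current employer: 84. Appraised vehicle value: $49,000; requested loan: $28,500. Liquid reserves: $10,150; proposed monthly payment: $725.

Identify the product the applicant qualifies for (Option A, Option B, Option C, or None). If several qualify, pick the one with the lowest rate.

Total debts = (695 + 3,510 + 575 + 725) = 5,505; DTI = 5,505/12,650 = 43.5%.
LTV = 28,500/49,000 = 58.2%.
Reserves = 10,150/725 = 14.0 months.
Option A: score 578 < 600; DTI 43.5% ≤ 45%; employment 84 ≥ 6 mo; reserves 14.0 ≥ 6 mo → does not qualify.
Option B: score 578 < 680; DTI 43.5% ≤ 50%; LTV 58.2% ≤ 90% → does not qualify.
Option C: score 578 < 680; DTI 43.5% ≤ 45%; employment 84 ≥ 12 mo → does not qualify.

None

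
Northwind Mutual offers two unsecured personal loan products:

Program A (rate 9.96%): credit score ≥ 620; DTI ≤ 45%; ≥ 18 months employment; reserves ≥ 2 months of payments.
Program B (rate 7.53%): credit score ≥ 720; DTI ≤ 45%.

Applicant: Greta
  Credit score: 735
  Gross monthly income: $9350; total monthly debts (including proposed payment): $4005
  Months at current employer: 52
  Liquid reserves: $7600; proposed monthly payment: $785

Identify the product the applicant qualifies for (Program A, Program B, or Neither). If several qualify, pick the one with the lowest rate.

Program B

DTI = 4,005/9,350 = 42.8%.
Reserves = 7,600/785 = 9.7 months.
Program A: score 735 ≥ 620; DTI 42.8% ≤ 45%; employment 52 ≥ 18 mo; reserves 9.7 ≥ 2 mo → qualifies.
Program B: score 735 ≥ 720; DTI 42.8% ≤ 45% → qualifies.
Qualifying: Program A, Program B. Lowest rate is 7.53% → Program B.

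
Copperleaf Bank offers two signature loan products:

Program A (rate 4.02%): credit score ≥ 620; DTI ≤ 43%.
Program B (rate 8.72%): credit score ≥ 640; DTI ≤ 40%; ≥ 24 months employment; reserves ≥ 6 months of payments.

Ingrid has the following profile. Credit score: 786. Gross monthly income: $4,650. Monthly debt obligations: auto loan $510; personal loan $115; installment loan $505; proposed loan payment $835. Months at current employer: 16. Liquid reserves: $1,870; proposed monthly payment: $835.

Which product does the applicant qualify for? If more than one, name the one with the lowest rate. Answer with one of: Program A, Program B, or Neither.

Program A

Total debts = (510 + 115 + 505 + 835) = 1,965; DTI = 1,965/4,650 = 42.3%.
Reserves = 1,870/835 = 2.2 months.
Program A: score 786 ≥ 620; DTI 42.3% ≤ 43% → qualifies.
Program B: score 786 ≥ 640; DTI 42.3% > 40%; employment 16 < 24 mo; reserves 2.2 < 6 mo → does not qualify.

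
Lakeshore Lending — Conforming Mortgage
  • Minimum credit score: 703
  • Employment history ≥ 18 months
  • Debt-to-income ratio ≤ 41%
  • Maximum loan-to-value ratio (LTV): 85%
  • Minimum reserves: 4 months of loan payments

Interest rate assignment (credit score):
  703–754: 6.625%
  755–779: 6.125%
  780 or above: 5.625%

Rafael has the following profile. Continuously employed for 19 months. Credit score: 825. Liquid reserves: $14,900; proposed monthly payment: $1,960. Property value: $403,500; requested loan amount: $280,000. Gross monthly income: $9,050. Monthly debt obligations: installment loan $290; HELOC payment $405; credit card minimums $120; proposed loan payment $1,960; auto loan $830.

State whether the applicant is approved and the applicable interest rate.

Approved at 5.625%

Credit score 825 ≥ 703 (meets minimum)
Loan-to-value = 280,000/403,500 = 69.4% — pass (85% max)
Employment 19 ≥ 18 months
Total monthly debts = (290 + 405 + 120 + 1,960 + 830) = 3,605. DTI = 3,605/9,050 = 39.8% ≤ 41%
Reserves: 14,900 ÷ 1,960 = 7.6 months (meets 4-month minimum)
All requirements met. Score 825 falls in the 780 or above tier → 5.625%.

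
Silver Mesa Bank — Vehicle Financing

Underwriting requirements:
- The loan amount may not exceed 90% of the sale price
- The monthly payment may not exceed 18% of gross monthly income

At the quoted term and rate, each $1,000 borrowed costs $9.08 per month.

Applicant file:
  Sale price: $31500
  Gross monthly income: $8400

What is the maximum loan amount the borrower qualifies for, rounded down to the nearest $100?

$28,300

Payment cap: 18% × $8,400 = $1,512/month.
At $9.08 per $1,000, that supports 1,512/9.08 × 1,000 ≈ $166,519 → $166,500.
LTV cap: 90% × $31,500 = $28,350 → $28,300.
Binding constraint: loan-to-value.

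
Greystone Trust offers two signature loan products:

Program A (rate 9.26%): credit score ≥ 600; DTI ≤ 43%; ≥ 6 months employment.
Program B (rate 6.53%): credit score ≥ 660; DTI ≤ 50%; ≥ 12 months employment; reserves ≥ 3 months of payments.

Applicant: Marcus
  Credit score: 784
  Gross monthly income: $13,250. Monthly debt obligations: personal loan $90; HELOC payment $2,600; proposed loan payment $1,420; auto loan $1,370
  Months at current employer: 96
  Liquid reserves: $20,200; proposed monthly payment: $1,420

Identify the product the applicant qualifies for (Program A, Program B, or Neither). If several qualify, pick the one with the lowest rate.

Total debts = (90 + 2,600 + 1,420 + 1,370) = 5,480; DTI = 5,480/13,250 = 41.4%.
Reserves = 20,200/1,420 = 14.2 months.
Program A: score 784 ≥ 600; DTI 41.4% ≤ 43%; employment 96 ≥ 6 mo → qualifies.
Program B: score 784 ≥ 660; DTI 41.4% ≤ 50%; employment 96 ≥ 12 mo; reserves 14.2 ≥ 3 mo → qualifies.
Qualifying: Program A, Program B. Lowest rate is 6.53% → Program B.

Program B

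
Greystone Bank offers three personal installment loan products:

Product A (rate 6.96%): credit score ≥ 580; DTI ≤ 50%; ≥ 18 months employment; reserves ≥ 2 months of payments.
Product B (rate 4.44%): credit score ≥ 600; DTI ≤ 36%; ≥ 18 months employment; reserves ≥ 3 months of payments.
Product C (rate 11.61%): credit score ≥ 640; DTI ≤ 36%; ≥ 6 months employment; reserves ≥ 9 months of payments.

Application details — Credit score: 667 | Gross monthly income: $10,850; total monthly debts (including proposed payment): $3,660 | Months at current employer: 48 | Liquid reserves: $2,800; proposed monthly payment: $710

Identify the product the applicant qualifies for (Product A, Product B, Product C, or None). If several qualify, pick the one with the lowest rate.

Product B

DTI = 3,660/10,850 = 33.7%.
Reserves = 2,800/710 = 3.9 months.
Product A: score 667 ≥ 580; DTI 33.7% ≤ 50%; employment 48 ≥ 18 mo; reserves 3.9 ≥ 2 mo → qualifies.
Product B: score 667 ≥ 600; DTI 33.7% ≤ 36%; employment 48 ≥ 18 mo; reserves 3.9 ≥ 3 mo → qualifies.
Product C: score 667 ≥ 640; DTI 33.7% ≤ 36%; employment 48 ≥ 6 mo; reserves 3.9 < 9 mo → does not qualify.
Qualifying: Product A, Product B. Lowest rate is 4.44% → Product B.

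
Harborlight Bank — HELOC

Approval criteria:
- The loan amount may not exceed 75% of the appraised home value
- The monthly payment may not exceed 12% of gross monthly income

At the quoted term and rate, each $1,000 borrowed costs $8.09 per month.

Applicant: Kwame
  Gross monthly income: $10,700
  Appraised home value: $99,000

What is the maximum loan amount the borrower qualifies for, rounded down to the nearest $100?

Payment cap: 12% × $10,700 = $1,284/month.
At $8.09 per $1,000, that supports 1,284/8.09 × 1,000 ≈ $158,714 → $158,700.
LTV cap: 75% × $99,000 = $74,250 → $74,200.
Binding constraint: loan-to-value.

$74,200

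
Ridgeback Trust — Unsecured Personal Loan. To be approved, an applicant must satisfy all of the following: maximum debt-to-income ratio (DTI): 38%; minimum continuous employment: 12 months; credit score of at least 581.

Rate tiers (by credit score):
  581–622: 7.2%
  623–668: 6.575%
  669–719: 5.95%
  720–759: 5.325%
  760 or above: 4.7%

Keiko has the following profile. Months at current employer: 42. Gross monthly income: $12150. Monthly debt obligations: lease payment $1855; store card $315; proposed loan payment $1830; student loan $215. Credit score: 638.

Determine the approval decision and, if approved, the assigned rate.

Credit score 638 ≥ 581 (meets minimum)
Employment 42 ≥ 12 months
Total monthly debts = (1,855 + 315 + 1,830 + 215) = 4,215. Debt-to-income = 4,215/12,150 = 34.7% — meets 38% limit
All requirements met. Score 638 falls in the 623–668 tier → 6.575%.

Approved at 6.575%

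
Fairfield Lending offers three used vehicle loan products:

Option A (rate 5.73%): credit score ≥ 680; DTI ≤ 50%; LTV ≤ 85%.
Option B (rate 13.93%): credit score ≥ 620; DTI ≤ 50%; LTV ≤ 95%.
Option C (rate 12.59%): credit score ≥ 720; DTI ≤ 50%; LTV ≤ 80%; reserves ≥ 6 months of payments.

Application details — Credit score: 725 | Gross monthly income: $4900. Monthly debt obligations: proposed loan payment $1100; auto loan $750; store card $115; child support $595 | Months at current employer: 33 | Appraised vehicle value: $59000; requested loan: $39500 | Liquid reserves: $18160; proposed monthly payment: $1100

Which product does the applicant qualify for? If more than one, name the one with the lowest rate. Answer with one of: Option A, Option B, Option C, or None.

Total debts = (1,100 + 750 + 115 + 595) = 2,560; DTI = 2,560/4,900 = 52.2%.
LTV = 39,500/59,000 = 66.9%.
Reserves = 18,160/1,100 = 16.5 months.
Option A: score 725 ≥ 680; DTI 52.2% > 50%; LTV 66.9% ≤ 85% → does not qualify.
Option B: score 725 ≥ 620; DTI 52.2% > 50%; LTV 66.9% ≤ 95% → does not qualify.
Option C: score 725 ≥ 720; DTI 52.2% > 50%; LTV 66.9% ≤ 80%; reserves 16.5 ≥ 6 mo → does not qualify.

None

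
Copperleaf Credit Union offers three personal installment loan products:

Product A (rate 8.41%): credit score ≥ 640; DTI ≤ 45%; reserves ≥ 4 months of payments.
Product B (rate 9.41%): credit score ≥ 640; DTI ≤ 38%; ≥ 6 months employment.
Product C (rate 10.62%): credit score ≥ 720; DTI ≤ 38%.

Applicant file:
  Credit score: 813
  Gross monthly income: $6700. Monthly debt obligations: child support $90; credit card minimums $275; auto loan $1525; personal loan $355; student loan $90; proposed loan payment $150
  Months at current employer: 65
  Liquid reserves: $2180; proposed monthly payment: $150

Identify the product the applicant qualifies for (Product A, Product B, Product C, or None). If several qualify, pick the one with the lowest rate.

Product A

Total debts = (90 + 275 + 1,525 + 355 + 90 + 150) = 2,485; DTI = 2,485/6,700 = 37.1%.
Reserves = 2,180/150 = 14.5 months.
Product A: score 813 ≥ 640; DTI 37.1% ≤ 45%; reserves 14.5 ≥ 4 mo → qualifies.
Product B: score 813 ≥ 640; DTI 37.1% ≤ 38%; employment 65 ≥ 6 mo → qualifies.
Product C: score 813 ≥ 720; DTI 37.1% ≤ 38% → qualifies.
Qualifying: Product A, Product B, Product C. Lowest rate is 8.41% → Product A.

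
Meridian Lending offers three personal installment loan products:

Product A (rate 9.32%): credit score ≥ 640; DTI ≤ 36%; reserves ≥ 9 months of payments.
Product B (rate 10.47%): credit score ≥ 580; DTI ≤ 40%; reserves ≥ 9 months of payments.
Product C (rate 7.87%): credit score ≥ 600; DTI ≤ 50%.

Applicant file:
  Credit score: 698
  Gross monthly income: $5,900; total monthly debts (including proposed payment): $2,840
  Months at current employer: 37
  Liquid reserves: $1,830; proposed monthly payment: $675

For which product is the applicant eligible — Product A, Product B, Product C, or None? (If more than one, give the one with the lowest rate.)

DTI = 2,840/5,900 = 48.1%.
Reserves = 1,830/675 = 2.7 months.
Product A: score 698 ≥ 640; DTI 48.1% > 36%; reserves 2.7 < 9 mo → does not qualify.
Product B: score 698 ≥ 580; DTI 48.1% > 40%; reserves 2.7 < 9 mo → does not qualify.
Product C: score 698 ≥ 600; DTI 48.1% ≤ 50% → qualifies.

Product C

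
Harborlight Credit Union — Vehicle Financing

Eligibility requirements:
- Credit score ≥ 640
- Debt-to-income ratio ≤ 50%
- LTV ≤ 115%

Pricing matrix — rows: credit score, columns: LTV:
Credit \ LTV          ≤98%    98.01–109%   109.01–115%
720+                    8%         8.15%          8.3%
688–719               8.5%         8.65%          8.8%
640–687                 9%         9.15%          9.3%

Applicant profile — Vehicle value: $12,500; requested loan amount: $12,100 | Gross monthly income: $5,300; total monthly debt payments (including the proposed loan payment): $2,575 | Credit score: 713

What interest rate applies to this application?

8.5%

Credit score 713 ≥ 640; DTI: 2,575 ÷ 5,300 = 48.6%, within the 50% cap
LTV = 12,100/12,500 = 96.8% ≤ 115%
Score 713 is in the 688–719 band; LTV 96.8% is in the ≤98% band → 8.5%.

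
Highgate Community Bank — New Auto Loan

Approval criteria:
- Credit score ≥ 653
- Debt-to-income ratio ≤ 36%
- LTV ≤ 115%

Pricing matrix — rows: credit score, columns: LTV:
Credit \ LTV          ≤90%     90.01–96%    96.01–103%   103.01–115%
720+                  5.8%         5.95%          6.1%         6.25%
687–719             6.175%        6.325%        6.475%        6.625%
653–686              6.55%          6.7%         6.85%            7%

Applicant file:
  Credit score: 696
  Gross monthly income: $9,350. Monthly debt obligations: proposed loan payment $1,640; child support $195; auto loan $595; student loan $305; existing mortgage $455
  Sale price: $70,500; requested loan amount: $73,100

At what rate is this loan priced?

Credit score 696 ≥ 653; Total monthly debts = (1,640 + 195 + 595 + 305 + 455) = 3,190. DTI = 3,190/9,350 = 34.1% ≤ 36%
LTV = 73,100/70,500 = 103.7% ≤ 115%
Credit 696 → row 687–719; LTV 103.7% → column 103.01–115%. Grid cell → 6.625%.

6.625%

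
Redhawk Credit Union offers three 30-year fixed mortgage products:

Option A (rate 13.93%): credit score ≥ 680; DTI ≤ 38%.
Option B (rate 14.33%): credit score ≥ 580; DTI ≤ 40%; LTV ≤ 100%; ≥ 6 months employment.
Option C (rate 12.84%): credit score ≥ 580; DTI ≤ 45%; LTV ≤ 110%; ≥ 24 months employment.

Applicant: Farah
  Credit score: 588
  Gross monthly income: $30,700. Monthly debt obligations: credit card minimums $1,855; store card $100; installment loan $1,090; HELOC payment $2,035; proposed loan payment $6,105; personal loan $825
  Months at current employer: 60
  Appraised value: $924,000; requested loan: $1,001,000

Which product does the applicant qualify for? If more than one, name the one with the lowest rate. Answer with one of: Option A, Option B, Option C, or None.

Option C

Total debts = (1,855 + 100 + 1,090 + 2,035 + 6,105 + 825) = 12,010; DTI = 12,010/30,700 = 39.1%.
LTV = 1,001,000/924,000 = 108.3%.
Option A: score 588 < 680; DTI 39.1% > 38% → does not qualify.
Option B: score 588 ≥ 580; DTI 39.1% ≤ 40%; LTV 108.3% > 100%; employment 60 ≥ 6 mo → does not qualify.
Option C: score 588 ≥ 580; DTI 39.1% ≤ 45%; LTV 108.3% ≤ 110%; employment 60 ≥ 24 mo → qualifies.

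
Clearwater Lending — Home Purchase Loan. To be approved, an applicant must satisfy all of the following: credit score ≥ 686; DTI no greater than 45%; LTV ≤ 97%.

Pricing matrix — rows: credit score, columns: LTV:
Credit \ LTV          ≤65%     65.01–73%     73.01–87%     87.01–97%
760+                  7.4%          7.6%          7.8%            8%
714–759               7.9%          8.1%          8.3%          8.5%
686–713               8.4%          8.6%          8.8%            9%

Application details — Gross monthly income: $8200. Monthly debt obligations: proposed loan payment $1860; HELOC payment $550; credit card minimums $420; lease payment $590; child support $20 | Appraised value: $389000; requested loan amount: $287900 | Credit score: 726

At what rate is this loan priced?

Credit score 726 ≥ 686; Total monthly debts = (1,860 + 550 + 420 + 590 + 20) = 3,440. DTI = 3,440/8,200 = 42% ≤ 45%
LTV: 287,900 ÷ 389,000 = 74%, within 97% cap
Score 726 is in the 714–759 band; LTV 74% is in the 73.01–87% band → 8.3%.

8.3%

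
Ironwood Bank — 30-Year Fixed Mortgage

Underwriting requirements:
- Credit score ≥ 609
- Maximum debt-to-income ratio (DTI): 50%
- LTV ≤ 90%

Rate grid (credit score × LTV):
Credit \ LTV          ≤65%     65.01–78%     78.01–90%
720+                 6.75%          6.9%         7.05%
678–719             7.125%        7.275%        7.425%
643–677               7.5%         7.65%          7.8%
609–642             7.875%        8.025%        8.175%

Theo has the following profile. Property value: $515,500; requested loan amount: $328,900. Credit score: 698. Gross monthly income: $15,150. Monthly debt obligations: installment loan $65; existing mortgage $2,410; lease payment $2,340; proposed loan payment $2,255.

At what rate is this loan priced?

7.125%

Credit score 698 ≥ 609; Total monthly debts = (65 + 2,410 + 2,340 + 2,255) = 7,070. DTI: 7,070 ÷ 15,150 = 46.7%, within the 50% cap
Loan-to-value = 328,900/515,500 = 63.8% — pass (90% max)
Score 698 is in the 678–719 band; LTV 63.8% is in the ≤65% band → 7.125%.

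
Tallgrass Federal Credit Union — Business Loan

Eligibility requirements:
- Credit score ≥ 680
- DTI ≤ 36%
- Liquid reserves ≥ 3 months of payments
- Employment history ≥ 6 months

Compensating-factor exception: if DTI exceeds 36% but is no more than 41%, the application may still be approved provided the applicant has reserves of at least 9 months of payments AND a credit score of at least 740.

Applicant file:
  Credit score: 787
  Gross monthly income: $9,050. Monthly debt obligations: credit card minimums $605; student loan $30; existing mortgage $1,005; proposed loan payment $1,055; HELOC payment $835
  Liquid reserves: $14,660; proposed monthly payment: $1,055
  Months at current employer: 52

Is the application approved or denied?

Credit score 787 ≥ 680 (meets base)
Total debts = (605 + 30 + 1,005 + 1,055 + 835) = 3,530. DTI: 3,530 ÷ 9,050 = 39%, over the 36% base limit.
Liquid reserves cover 14,660/1,055 = 13.9 months — ≥ 3 required
Employment 52 ≥ 6 months
39% falls in the override range (36%–41%), so the compensating-factor test applies.
Override check — reserves: 13.9 mo (ok); score: 787 (ok).
Both compensating conditions met → exception applies.

Approved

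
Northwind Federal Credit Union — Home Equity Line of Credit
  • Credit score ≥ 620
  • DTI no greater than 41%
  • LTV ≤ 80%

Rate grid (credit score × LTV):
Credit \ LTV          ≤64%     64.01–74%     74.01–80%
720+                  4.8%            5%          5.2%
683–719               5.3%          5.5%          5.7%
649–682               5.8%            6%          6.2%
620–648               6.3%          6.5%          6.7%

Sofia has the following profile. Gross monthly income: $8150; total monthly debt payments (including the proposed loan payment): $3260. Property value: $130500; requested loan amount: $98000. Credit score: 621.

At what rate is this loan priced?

6.7%

Credit score 621 ≥ 620; DTI = 3,260/8,150 = 40% ≤ 41%
LTV = 98,000/130,500 = 75.1% ≤ 80%
Credit 621 → row 620–648; LTV 75.1% → column 74.01–80%. Grid cell → 6.7%.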